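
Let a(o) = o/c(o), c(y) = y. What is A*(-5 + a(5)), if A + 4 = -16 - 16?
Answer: 144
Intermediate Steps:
A = -36 (A = -4 + (-16 - 16) = -4 - 32 = -36)
a(o) = 1 (a(o) = o/o = 1)
A*(-5 + a(5)) = -36*(-5 + 1) = -36*(-4) = 144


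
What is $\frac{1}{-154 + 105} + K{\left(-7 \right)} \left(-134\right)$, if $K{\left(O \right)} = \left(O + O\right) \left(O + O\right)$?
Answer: $- \frac{1286937}{49} \approx -26264.0$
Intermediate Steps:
$K{\left(O \right)} = 4 O^{2}$ ($K{\left(O \right)} = 2 O 2 O = 4 O^{2}$)
$\frac{1}{-154 + 105} + K{\left(-7 \right)} \left(-134\right) = \frac{1}{-154 + 105} + 4 \left(-7\right)^{2} \left(-134\right) = \frac{1}{-49} + 4 \cdot 49 \left(-134\right) = - \frac{1}{49} + 196 \left(-134\right) = - \frac{1}{49} - 26264 = - \frac{1286937}{49}$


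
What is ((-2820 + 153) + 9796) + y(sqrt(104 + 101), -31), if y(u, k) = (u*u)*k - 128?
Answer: 646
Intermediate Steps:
y(u, k) = -128 + k*u**2 (y(u, k) = u**2*k - 128 = k*u**2 - 128 = -128 + k*u**2)
((-2820 + 153) + 9796) + y(sqrt(104 + 101), -31) = ((-2820 + 153) + 9796) + (-128 - 31*(sqrt(104 + 101))**2) = (-2667 + 9796) + (-128 - 31*(sqrt(205))**2) = 7129 + (-128 - 31*205) = 7129 + (-128 - 6355) = 7129 - 6483 = 646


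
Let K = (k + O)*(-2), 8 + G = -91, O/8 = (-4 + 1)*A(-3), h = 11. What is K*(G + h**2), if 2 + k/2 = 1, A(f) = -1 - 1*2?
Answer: -3080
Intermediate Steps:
A(f) = -3 (A(f) = -1 - 2 = -3)
O = 72 (O = 8*((-4 + 1)*(-3)) = 8*(-3*(-3)) = 8*9 = 72)
k = -2 (k = -4 + 2*1 = -4 + 2 = -2)
G = -99 (G = -8 - 91 = -99)
K = -140 (K = (-2 + 72)*(-2) = 70*(-2) = -140)
K*(G + h**2) = -140*(-99 + 11**2) = -140*(-99 + 121) = -140*22 = -3080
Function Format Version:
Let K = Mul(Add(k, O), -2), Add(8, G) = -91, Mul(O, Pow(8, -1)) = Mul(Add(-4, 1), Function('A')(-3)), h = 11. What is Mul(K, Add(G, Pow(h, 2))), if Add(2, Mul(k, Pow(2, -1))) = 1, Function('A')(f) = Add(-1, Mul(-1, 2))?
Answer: -3080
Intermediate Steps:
Function('A')(f) = -3 (Function('A')(f) = Add(-1, -2) = -3)
O = 72 (O = Mul(8, Mul(Add(-4, 1), -3)) = Mul(8, Mul(-3, -3)) = Mul(8, 9) = 72)
k = -2 (k = Add(-4, Mul(2, 1)) = Add(-4, 2) = -2)
G = -99 (G = Add(-8, -91) = -99)
K = -140 (K = Mul(Add(-2, 72), -2) = Mul(70, -2) = -140)
Mul(K, Add(G, Pow(h, 2))) = Mul(-140, Add(-99, Pow(11, 2))) = Mul(-140, Add(-99, 121)) = Mul(-140, 22) = -3080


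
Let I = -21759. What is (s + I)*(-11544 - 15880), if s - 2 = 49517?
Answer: -761290240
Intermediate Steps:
s = 49519 (s = 2 + 49517 = 49519)
(s + I)*(-11544 - 15880) = (49519 - 21759)*(-11544 - 15880) = 27760*(-27424) = -761290240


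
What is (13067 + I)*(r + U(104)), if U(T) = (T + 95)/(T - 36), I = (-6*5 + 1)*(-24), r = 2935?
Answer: 2749558377/68 ≈ 4.0435e+7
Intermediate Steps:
I = 696 (I = (-30 + 1)*(-24) = -29*(-24) = 696)
U(T) = (95 + T)/(-36 + T)
(13067 + I)*(r + U(104)) = (13067 + 696)*(2935 + (95 + 104)/(-36 + 104)) = 13763*(2935 + 199/68) = 13763*(199779/68) = 2749558377/68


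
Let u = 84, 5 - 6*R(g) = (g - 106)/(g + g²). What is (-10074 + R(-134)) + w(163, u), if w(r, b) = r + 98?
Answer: -524617183/53466 ≈ -9812.2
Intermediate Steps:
R(g) = ⅚ - (-106 + g)/(6*(g + g²)) (R(g) = ⅚ - (g - 106)/(6*(g + g²)) = ⅚ - (-106 + g)/(6*(g + g²)))
w(r, b) = 98 + r
(-10074 + R(-134)) + w(163, u) = (-10074 + (⅙)*(106 + 4*(-134) + 5*(-134)²)/(-134*(1 - 134))) + (98 + 163) = (-10074 + (⅙)*(-1/134)*(106 - 536 + 5*17956)/(-133)) + 261 = (-10074 + (⅙)*(-1/134)*(-1/133)*(106 - 536 + 89780)) + 261 = (-10074 + (⅙)*(-1/134)*(-1/133)*89350) + 261 = (-10074 + 44675/53466) + 261 = -538571809/53466 + 261 = -524617183/53466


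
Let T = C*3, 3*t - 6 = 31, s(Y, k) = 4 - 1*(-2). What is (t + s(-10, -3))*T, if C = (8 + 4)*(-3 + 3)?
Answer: 0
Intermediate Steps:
s(Y, k) = 6 (s(Y, k) = 4 + 2 = 6)
C = 0 (C = 12*0 = 0)
t = 37/3 (t = 2 + (1/3)*31 = 2 + 31/3 = 37/3 ≈ 12.333)
T = 0 (T = 0*3 = 0)
(t + s(-10, -3))*T = (37/3 + 6)*0 = (55/3)*0 = 0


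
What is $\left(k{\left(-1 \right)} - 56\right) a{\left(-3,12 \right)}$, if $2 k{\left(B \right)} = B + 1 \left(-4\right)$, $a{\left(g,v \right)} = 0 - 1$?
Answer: $\frac{117}{2} \approx 58.5$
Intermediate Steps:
$a{\left(g,v \right)} = -1$
$k{\left(B \right)} = -2 + \frac{B}{2}$ ($k{\left(B \right)} = \frac{B + 1 \left(-4\right)}{2} = \frac{B - 4}{2} = \frac{-4 + B}{2} = -2 + \frac{B}{2}$)
$\left(k{\left(-1 \right)} - 56\right) a{\left(-3,12 \right)} = \left(\left(-2 + \frac{1}{2} \left(-1\right)\right) - 56\right) \left(-1\right) = \left(\left(-2 - \frac{1}{2}\right) - 56\right) \left(-1\right) = \left(- \frac{5}{2} - 56\right) \left(-1\right) = \left(- \frac{117}{2}\right) \left(-1\right) = \frac{117}{2}$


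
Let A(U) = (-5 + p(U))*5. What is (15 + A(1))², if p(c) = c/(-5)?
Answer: 121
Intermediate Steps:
p(c) = -c/5 (p(c) = c*(-⅕) = -c/5)
A(U) = -25 - U (A(U) = (-5 - U/5)*5 = -25 - U)
(15 + A(1))² = (15 + (-25 - 1*1))² = (15 + (-25 - 1))² = (15 - 26)² = (-11)² = 121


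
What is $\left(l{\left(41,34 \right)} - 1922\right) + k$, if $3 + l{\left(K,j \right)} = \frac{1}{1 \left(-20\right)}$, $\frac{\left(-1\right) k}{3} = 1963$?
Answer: $- \frac{156281}{20} \approx -7814.0$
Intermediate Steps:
$k = -5889$ ($k = \left(-3\right) 1963 = -5889$)
$l{\left(K,j \right)} = - \frac{61}{20}$ ($l{\left(K,j \right)} = -3 + \frac{1}{1 \left(-20\right)} = -3 + \frac{1}{-20} = -3 - \frac{1}{20} = - \frac{61}{20}$)
$\left(l{\left(41,34 \right)} - 1922\right) + k = \left(- \frac{61}{20} - 1922\right) - 5889 = - \frac{38501}{20} - 5889 = - \frac{156281}{20}$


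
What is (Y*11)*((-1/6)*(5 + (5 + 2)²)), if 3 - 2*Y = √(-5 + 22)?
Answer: -297/2 + 99*√17/2 ≈ 55.594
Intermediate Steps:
Y = 3/2 - √17/2 (Y = 3/2 - √(-5 + 22)/2 = 3/2 - √17/2 ≈ -0.56155)
(Y*11)*((-1/6)*(5 + (5 + 2)²)) = ((3/2 - √17/2)*11)*((-1/6)*(5 + (5 + 2)²)) = (33/2 - 11*√17/2)*((-1*⅙)*(5 + 7²)) = (33/2 - 11*√17/2)*(-(5 + 49)/6) = (33/2 - 11*√17/2)*(-⅙*54) = (33/2 - 11*√17/2)*(-9) = -297/2 + 99*√17/2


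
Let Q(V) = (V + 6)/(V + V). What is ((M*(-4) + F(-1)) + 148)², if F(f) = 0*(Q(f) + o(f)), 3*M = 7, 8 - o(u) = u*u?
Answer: 173056/9 ≈ 19228.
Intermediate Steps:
o(u) = 8 - u² (o(u) = 8 - u*u = 8 - u²)
M = 7/3 (M = (⅓)*7 = 7/3 ≈ 2.3333)
Q(V) = (6 + V)/(2*V) (Q(V) = (6 + V)/((2*V)) = (6 + V)*(1/(2*V)) = (6 + V)/(2*V))
F(f) = 0 (F(f) = 0*((6 + f)/(2*f) + (8 - f²)) = 0*(8 - f² + (6 + f)/(2*f)) = 0)
((M*(-4) + F(-1)) + 148)² = (((7/3)*(-4) + 0) + 148)² = ((-28/3 + 0) + 148)² = (-28/3 + 148)² = (416/3)² = 173056/9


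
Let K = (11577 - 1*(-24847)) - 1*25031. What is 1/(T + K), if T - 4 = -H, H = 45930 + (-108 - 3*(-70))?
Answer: -1/34635 ≈ -2.8873e-5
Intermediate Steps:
H = 46032 (H = 45930 + (-108 + 210) = 45930 + 102 = 46032)
T = -46028 (T = 4 - 1*46032 = 4 - 46032 = -46028)
K = 11393 (K = (11577 + 24847) - 25031 = 36424 - 25031 = 11393)
1/(T + K) = 1/(-46028 + 11393) = 1/(-34635) = -1/34635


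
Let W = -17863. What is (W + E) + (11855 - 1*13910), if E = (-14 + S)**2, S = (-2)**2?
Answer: -19818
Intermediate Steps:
S = 4
E = 100 (E = (-14 + 4)**2 = (-10)**2 = 100)
(W + E) + (11855 - 1*13910) = (-17863 + 100) + (11855 - 1*13910) = -17763 + (11855 - 13910) = -17763 - 2055 = -19818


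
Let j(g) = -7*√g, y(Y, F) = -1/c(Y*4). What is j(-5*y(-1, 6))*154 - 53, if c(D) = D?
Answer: -53 - 539*I*√5 ≈ -53.0 - 1205.2*I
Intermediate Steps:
y(Y, F) = -1/(4*Y) (y(Y, F) = -1/(Y*4) = -1/(4*Y))
j(-5*y(-1, 6))*154 - 53 = -7*I*√5/2*154 - 53 = -539*I*√5 - 53 = -53 - 539*I*√5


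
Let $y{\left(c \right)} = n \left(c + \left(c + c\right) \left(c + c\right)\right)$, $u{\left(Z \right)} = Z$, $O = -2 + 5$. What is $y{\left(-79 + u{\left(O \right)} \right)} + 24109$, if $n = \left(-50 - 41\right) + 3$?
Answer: $-2002355$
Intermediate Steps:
$O = 3$
$n = -88$ ($n = -91 + 3 = -88$)
$y{\left(c \right)} = - 352 c^{2} - 88 c$ ($y{\left(c \right)} = - 88 \left(c + \left(c + c\right) \left(c + c\right)\right) = - 88 \left(c + 2 c 2 c\right) = - 88 \left(c + 4 c^{2}\right) = - 352 c^{2} - 88 c$)
$y{\left(-79 + u{\left(O \right)} \right)} + 24109 = - 88 \left(-79 + 3\right) \left(1 + 4 \left(-79 + 3\right)\right) + 24109 = \left(-88\right) \left(-76\right) \left(1 + 4 \left(-76\right)\right) + 24109 = \left(-88\right) \left(-76\right) \left(1 - 304\right) + 24109 = \left(-88\right) \left(-76\right) \left(-303\right) + 24109 = -2026464 + 24109 = -2002355$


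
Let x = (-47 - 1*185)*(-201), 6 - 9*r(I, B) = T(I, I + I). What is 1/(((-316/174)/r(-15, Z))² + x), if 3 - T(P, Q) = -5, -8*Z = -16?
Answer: 841/39273681 ≈ 2.1414e-5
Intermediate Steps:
Z = 2 (Z = -⅛*(-16) = 2)
T(P, Q) = 8 (T(P, Q) = 3 - 1*(-5) = 3 + 5 = 8)
r(I, B) = -2/9 (r(I, B) = ⅔ - ⅑*8 = ⅔ - 8/9 = -2/9)
x = 46632 (x = (-47 - 185)*(-201) = -232*(-201) = 46632)
1/(((-316/174)/r(-15, Z))² + x) = 1/(((-316/174)/(-2/9))² + 46632) = 1/((-316*1/174*(-9/2))² + 46632) = 1/((-158/87*(-9/2))² + 46632) = 1/((237/29)² + 46632) = 1/(56169/841 + 46632) = 1/(39273681/841) = 841/39273681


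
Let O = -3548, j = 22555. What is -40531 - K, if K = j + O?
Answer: -59538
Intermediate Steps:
K = 19007 (K = 22555 - 3548 = 19007)
-40531 - K = -40531 - 1*19007 = -40531 - 19007 = -59538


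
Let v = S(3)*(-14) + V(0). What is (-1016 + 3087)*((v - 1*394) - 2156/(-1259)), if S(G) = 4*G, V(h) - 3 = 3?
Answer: -1445243208/1259 ≈ -1.1479e+6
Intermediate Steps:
V(h) = 6 (V(h) = 3 + 3 = 6)
v = -162 (v = (4*3)*(-14) + 6 = 12*(-14) + 6 = -168 + 6 = -162)
(-1016 + 3087)*((v - 1*394) - 2156/(-1259)) = (-1016 + 3087)*((-162 - 1*394) - 2156/(-1259)) = 2071*((-162 - 394) - 2156*(-1/1259)) = 2071*(-556 + 2156/1259) = 2071*(-697848/1259) = -1445243208/1259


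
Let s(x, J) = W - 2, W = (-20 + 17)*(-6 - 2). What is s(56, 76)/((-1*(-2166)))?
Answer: 11/1083 ≈ 0.010157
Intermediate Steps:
W = 24 (W = -3*(-8) = 24)
s(x, J) = 22 (s(x, J) = 24 - 2 = 22)
s(56, 76)/((-1*(-2166))) = 22/((-1*(-2166))) = 22/2166 = 22*(1/2166) = 11/1083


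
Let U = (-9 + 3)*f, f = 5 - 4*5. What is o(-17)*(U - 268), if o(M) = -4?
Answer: 712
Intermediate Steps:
f = -15 (f = 5 - 20 = -15)
U = 90 (U = (-9 + 3)*(-15) = -6*(-15) = 90)
o(-17)*(U - 268) = -4*(90 - 268) = -4*(-178) = 712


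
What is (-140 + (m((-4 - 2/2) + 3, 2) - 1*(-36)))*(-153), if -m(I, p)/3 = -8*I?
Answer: 23256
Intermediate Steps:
m(I, p) = 24*I (m(I, p) = -(-24)*I = 24*I)
(-140 + (m((-4 - 2/2) + 3, 2) - 1*(-36)))*(-153) = (-140 + (24*((-4 - 2/2) + 3) - 1*(-36)))*(-153) = (-140 + (24*((-4 - 2*½) + 3) + 36))*(-153) = (-140 + (24*((-4 - 1) + 3) + 36))*(-153) = (-140 + (24*(-5 + 3) + 36))*(-153) = (-140 + (24*(-2) + 36))*(-153) = (-140 + (-48 + 36))*(-153) = (-140 - 12)*(-153) = -152*(-153) = 23256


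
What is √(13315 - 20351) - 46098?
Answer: -46098 + 2*I*√1759 ≈ -46098.0 + 83.881*I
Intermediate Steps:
√(13315 - 20351) - 46098 = √(-7036) - 46098 = 2*I*√1759 - 46098 = -46098 + 2*I*√1759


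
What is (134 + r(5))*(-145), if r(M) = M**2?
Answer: -23055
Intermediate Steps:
(134 + r(5))*(-145) = (134 + 5**2)*(-145) = (134 + 25)*(-145) = 159*(-145) = -23055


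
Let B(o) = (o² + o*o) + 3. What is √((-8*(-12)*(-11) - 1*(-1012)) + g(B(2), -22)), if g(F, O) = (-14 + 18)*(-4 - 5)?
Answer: 4*I*√5 ≈ 8.9443*I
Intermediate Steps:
B(o) = 3 + 2*o² (B(o) = (o² + o²) + 3 = 2*o² + 3 = 3 + 2*o²)
g(F, O) = -36 (g(F, O) = 4*(-9) = -36)
√((-8*(-12)*(-11) - 1*(-1012)) + g(B(2), -22)) = √((-8*(-12)*(-11) - 1*(-1012)) - 36) = √((96*(-11) + 1012) - 36) = √((-1056 + 1012) - 36) = √(-44 - 36) = √(-80) = 4*I*√5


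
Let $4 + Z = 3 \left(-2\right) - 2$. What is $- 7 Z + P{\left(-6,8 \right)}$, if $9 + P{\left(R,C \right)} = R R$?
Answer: $111$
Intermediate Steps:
$Z = -12$ ($Z = -4 + \left(3 \left(-2\right) - 2\right) = -4 - 8 = -12$)
$P{\left(R,C \right)} = -9 + R^{2}$ ($P{\left(R,C \right)} = -9 + R R = -9 + R^{2}$)
$- 7 Z + P{\left(-6,8 \right)} = \left(-7\right) \left(-12\right) - \left(9 - \left(-6\right)^{2}\right) = 84 + \left(-9 + 36\right) = 84 + 27 = 111$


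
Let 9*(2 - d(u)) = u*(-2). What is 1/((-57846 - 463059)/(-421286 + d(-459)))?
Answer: 20066/24805 ≈ 0.80895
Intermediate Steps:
d(u) = 2 + 2*u/9 (d(u) = 2 - u*(-2)/9 = 2 - (-2)*u/9 = 2 + 2*u/9)
1/((-57846 - 463059)/(-421286 + d(-459))) = 1/((-57846 - 463059)/(-421286 + (2 + (2/9)*(-459)))) = 1/(-520905/(-421286 + (2 - 102))) = 1/(-520905/(-421286 - 100)) = 1/(-520905/(-421386)) = 1/(-520905*(-1/421386)) = 1/(24805/20066) = 20066/24805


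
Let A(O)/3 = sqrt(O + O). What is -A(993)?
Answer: -3*sqrt(1986) ≈ -133.69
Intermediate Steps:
A(O) = 3*sqrt(2)*sqrt(O) (A(O) = 3*sqrt(O + O) = 3*sqrt(2*O) = 3*(sqrt(2)*sqrt(O)) = 3*sqrt(2)*sqrt(O))
-A(993) = -3*sqrt(2)*sqrt(993) = -3*sqrt(1986)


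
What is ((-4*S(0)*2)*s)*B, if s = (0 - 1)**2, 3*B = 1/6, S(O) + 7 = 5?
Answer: 8/9 ≈ 0.88889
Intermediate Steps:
S(O) = -2 (S(O) = -7 + 5 = -2)
B = 1/18 (B = (1/3)/6 = (1/3)*(1/6) = 1/18 ≈ 0.055556)
s = 1 (s = (-1)**2 = 1)
((-4*S(0)*2)*s)*B = (-(-8)*2*1)*(1/18) = (-4*(-4)*1)*(1/18) = (16*1)*(1/18) = 16*(1/18) = 8/9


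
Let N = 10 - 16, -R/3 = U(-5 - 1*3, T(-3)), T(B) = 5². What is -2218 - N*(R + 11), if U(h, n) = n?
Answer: -2602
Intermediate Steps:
T(B) = 25
R = -75 (R = -3*25 = -75)
N = -6
-2218 - N*(R + 11) = -2218 - (-6)*(-75 + 11) = -2218 - (-6)*(-64) = -2218 - 1*384 = -2218 - 384 = -2602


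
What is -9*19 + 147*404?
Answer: 59217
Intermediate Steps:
-9*19 + 147*404 = -171 + 59388 = 59217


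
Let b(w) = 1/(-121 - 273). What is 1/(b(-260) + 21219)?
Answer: 394/8360285 ≈ 4.7128e-5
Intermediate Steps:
b(w) = -1/394 (b(w) = 1/(-394) = -1/394)
1/(b(-260) + 21219) = 1/(-1/394 + 21219) = 1/(8360285/394) = 394/8360285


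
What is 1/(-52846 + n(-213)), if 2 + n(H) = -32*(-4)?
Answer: -1/52720 ≈ -1.8968e-5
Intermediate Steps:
n(H) = 126 (n(H) = -2 - 32*(-4) = -2 + 128 = 126)
1/(-52846 + n(-213)) = 1/(-52846 + 126) = 1/(-52720) = -1/52720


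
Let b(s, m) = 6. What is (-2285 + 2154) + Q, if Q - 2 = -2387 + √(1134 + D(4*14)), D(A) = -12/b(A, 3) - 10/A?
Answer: -2516 + √221837/14 ≈ -2482.4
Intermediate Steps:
D(A) = -2 - 10/A (D(A) = -12/6 - 10/A = -12*⅙ - 10/A = -2 - 10/A)
Q = -2385 + √221837/14 (Q = 2 + (-2387 + √(1134 + (-2 - 10/(4*14)))) = 2 + (-2387 + √(1134 + (-2 - 10/56))) = 2 + (-2387 + √(1134 + (-2 - 10*1/56))) = 2 + (-2387 + √(1134 + (-2 - 5/28))) = 2 + (-2387 + √(1134 - 61/28)) = 2 + (-2387 + √(31691/28)) = 2 + (-2387 + √221837/14) = -2385 + √221837/14 ≈ -2351.4)
(-2285 + 2154) + Q = (-2285 + 2154) + (-2385 + √221837/14) = -131 + (-2385 + √221837/14) = -2516 + √221837/14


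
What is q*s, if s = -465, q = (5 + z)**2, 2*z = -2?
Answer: -7440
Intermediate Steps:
z = -1 (z = (1/2)*(-2) = -1)
q = 16 (q = (5 - 1)**2 = 4**2 = 16)
q*s = 16*(-465) = -7440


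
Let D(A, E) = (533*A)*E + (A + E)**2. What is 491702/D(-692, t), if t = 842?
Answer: -245851/155268706 ≈ -0.0015834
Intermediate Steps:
D(A, E) = (A + E)**2 + 533*A*E (D(A, E) = 533*A*E + (A + E)**2 = (A + E)**2 + 533*A*E)
491702/D(-692, t) = 491702/((-692 + 842)**2 + 533*(-692)*842) = 491702/(150**2 - 310559912) = 491702/(22500 - 310559912) = 491702/(-310537412) = 491702*(-1/310537412) = -245851/155268706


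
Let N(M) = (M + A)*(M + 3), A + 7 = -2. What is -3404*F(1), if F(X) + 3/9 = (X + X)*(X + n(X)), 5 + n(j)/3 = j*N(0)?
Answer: 1943684/3 ≈ 6.4790e+5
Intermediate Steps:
A = -9 (A = -7 - 2 = -9)
N(M) = (-9 + M)*(3 + M) (N(M) = (M - 9)*(M + 3) = (-9 + M)*(3 + M))
n(j) = -15 - 81*j (n(j) = -15 + 3*(j*(-27 + 0² - 6*0)) = -15 + 3*(j*(-27 + 0 + 0)) = -15 + 3*(j*(-27)) = -15 + 3*(-27*j) = -15 - 81*j)
F(X) = -⅓ + 2*X*(-15 - 80*X) (F(X) = -⅓ + (X + X)*(X + (-15 - 81*X)) = -⅓ + (2*X)*(-15 - 80*X) = -⅓ + 2*X*(-15 - 80*X))
-3404*F(1) = -3404*(-⅓ - 160*1² - 30*1) = -3404*(-⅓ - 160*1 - 30) = -3404*(-⅓ - 160 - 30) = -3404*(-571/3) = 1943684/3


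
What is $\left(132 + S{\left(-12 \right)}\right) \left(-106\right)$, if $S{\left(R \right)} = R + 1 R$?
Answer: $-11448$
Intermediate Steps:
$S{\left(R \right)} = 2 R$ ($S{\left(R \right)} = R + R = 2 R$)
$\left(132 + S{\left(-12 \right)}\right) \left(-106\right) = \left(132 + 2 \left(-12\right)\right) \left(-106\right) = \left(132 - 24\right) \left(-106\right) = 108 \left(-106\right) = -11448$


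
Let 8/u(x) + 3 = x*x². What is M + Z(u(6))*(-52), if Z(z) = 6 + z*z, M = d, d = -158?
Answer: -21326758/45369 ≈ -470.07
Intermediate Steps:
u(x) = 8/(-3 + x³) (u(x) = 8/(-3 + x*x²) = 8/(-3 + x³))
M = -158
Z(z) = 6 + z²
M + Z(u(6))*(-52) = -158 + (6 + (8/(-3 + 6³))²)*(-52) = -158 + (6 + (8/(-3 + 216))²)*(-52) = -158 + (6 + (8/213)²)*(-52) = -158 + (6 + 64/45369)*(-52) = -158 + (272278/45369)*(-52) = -158 - 14158456/45369 = -21326758/45369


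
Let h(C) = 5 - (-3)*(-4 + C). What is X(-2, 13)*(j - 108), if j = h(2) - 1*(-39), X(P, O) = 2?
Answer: -140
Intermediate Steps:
h(C) = -7 + 3*C (h(C) = 5 - (12 - 3*C) = 5 + (-12 + 3*C) = -7 + 3*C)
j = 38 (j = (-7 + 3*2) - 1*(-39) = (-7 + 6) + 39 = -1 + 39 = 38)
X(-2, 13)*(j - 108) = 2*(38 - 108) = 2*(-70) = -140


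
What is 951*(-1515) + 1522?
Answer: -1439243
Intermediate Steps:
951*(-1515) + 1522 = -1440765 + 1522 = -1439243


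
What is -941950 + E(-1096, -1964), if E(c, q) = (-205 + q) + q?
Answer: -946083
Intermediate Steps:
E(c, q) = -205 + 2*q
-941950 + E(-1096, -1964) = -941950 + (-205 + 2*(-1964)) = -941950 + (-205 - 3928) = -941950 - 4133 = -946083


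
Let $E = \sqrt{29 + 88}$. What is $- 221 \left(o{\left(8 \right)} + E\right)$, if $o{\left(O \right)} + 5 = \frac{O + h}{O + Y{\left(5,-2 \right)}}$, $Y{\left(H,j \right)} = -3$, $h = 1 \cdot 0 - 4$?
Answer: $\frac{4641}{5} - 663 \sqrt{13} \approx -1462.3$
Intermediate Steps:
$h = -4$ ($h = 0 - 4 = -4$)
$o{\left(O \right)} = -5 + \frac{-4 + O}{-3 + O}$ ($o{\left(O \right)} = -5 + \frac{O - 4}{O - 3} = -5 + \frac{-4 + O}{-3 + O}$)
$E = 3 \sqrt{13}$ ($E = \sqrt{117} = 3 \sqrt{13} \approx 10.817$)
$- 221 \left(o{\left(8 \right)} + E\right) = - 221 \left(\frac{11 - 32}{-3 + 8} + 3 \sqrt{13}\right) = - 221 \left(\frac{11 - 32}{5} + 3 \sqrt{13}\right) = - 221 \left(\frac{1}{5} \left(-21\right) + 3 \sqrt{13}\right) = - 221 \left(- \frac{21}{5} + 3 \sqrt{13}\right) = \frac{4641}{5} - 663 \sqrt{13}$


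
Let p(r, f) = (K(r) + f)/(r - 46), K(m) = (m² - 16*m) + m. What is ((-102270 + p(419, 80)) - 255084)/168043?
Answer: -133123686/62680039 ≈ -2.1239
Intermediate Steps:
K(m) = m² - 15*m
p(r, f) = (f + r*(-15 + r))/(-46 + r) (p(r, f) = (r*(-15 + r) + f)/(r - 46) = (f + r*(-15 + r))/(-46 + r))
((-102270 + p(419, 80)) - 255084)/168043 = ((-102270 + (80 + 419*(-15 + 419))/(-46 + 419)) - 255084)/168043 = ((-102270 + (80 + 419*404)/373) - 255084)*(1/168043) = ((-102270 + (80 + 169276)/373) - 255084)*(1/168043) = ((-102270 + (1/373)*169356) - 255084)*(1/168043) = ((-102270 + 169356/373) - 255084)*(1/168043) = (-37977354/373 - 255084)*(1/168043) = -133123686/373*1/168043 = -133123686/62680039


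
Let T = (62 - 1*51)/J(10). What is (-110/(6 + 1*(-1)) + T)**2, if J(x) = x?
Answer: 43681/100 ≈ 436.81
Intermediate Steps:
T = 11/10 (T = (62 - 1*51)/10 = (62 - 51)*(1/10) = 11*(1/10) = 11/10 ≈ 1.1000)
(-110/(6 + 1*(-1)) + T)**2 = (-110/(6 + 1*(-1)) + 11/10)**2 = (-110/(6 - 1) + 11/10)**2 = (-110/5 + 11/10)**2 = (-110*1/5 + 11/10)**2 = (-22 + 11/10)**2 = (-209/10)**2 = 43681/100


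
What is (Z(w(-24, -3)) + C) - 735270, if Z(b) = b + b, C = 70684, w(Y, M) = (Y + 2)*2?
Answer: -664674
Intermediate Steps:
w(Y, M) = 4 + 2*Y (w(Y, M) = (2 + Y)*2 = 4 + 2*Y)
Z(b) = 2*b
(Z(w(-24, -3)) + C) - 735270 = (2*(4 + 2*(-24)) + 70684) - 735270 = (2*(4 - 48) + 70684) - 735270 = (2*(-44) + 70684) - 735270 = (-88 + 70684) - 735270 = 70596 - 735270 = -664674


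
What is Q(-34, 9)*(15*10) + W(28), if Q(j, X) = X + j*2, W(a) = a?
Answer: -8822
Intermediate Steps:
Q(j, X) = X + 2*j
Q(-34, 9)*(15*10) + W(28) = (9 + 2*(-34))*(15*10) + 28 = (9 - 68)*150 + 28 = -59*150 + 28 = -8850 + 28 = -8822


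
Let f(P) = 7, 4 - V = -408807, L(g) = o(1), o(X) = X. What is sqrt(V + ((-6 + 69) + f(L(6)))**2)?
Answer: sqrt(413711) ≈ 643.20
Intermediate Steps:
L(g) = 1
V = 408811 (V = 4 - 1*(-408807) = 4 + 408807 = 408811)
sqrt(V + ((-6 + 69) + f(L(6)))**2) = sqrt(408811 + ((-6 + 69) + 7)**2) = sqrt(408811 + (63 + 7)**2) = sqrt(408811 + 70**2) = sqrt(408811 + 4900) = sqrt(413711)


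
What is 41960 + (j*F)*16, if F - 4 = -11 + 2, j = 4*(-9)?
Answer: 44840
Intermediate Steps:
j = -36
F = -5 (F = 4 + (-11 + 2) = 4 - 9 = -5)
41960 + (j*F)*16 = 41960 - 36*(-5)*16 = 41960 + 180*16 = 41960 + 2880 = 44840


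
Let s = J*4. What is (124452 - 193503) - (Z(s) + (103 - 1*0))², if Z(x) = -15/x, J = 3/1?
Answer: -1270465/16 ≈ -79404.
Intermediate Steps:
J = 3 (J = 3*1 = 3)
s = 12 (s = 3*4 = 12)
(124452 - 193503) - (Z(s) + (103 - 1*0))² = (124452 - 193503) - (-15/12 + (103 - 1*0))² = -69051 - (-15*1/12 + (103 + 0))² = -69051 - (-5/4 + 103)² = -69051 - (407/4)² = -69051 - 1*165649/16 = -69051 - 165649/16 = -1270465/16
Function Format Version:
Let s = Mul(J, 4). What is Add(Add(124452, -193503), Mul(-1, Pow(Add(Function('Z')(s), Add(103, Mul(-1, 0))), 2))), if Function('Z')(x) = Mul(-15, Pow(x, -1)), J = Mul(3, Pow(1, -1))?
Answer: Rational(-1270465, 16) ≈ -79404.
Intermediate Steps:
J = 3 (J = Mul(3, 1) = 3)
s = 12 (s = Mul(3, 4) = 12)
Add(Add(124452, -193503), Mul(-1, Pow(Add(Function('Z')(s), Add(103, Mul(-1, 0))), 2))) = Add(Add(124452, -193503), Mul(-1, Pow(Add(Mul(-15, Pow(12, -1)), Add(103, Mul(-1, 0))), 2))) = Add(-69051, Mul(-1, Pow(Add(Mul(-15, Rational(1, 12)), Add(103, 0)), 2))) = Add(-69051, Mul(-1, Pow(Add(Rational(-5, 4), 103), 2))) = Add(-69051, Mul(-1, Pow(Rational(407, 4), 2))) = Add(-69051, Mul(-1, Rational(165649, 16))) = Add(-69051, Rational(-165649, 16)) = Rational(-1270465, 16)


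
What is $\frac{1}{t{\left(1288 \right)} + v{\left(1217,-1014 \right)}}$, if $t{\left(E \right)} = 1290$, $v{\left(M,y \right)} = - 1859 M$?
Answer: $- \frac{1}{2261113} \approx -4.4226 \cdot 10^{-7}$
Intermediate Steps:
$\frac{1}{t{\left(1288 \right)} + v{\left(1217,-1014 \right)}} = \frac{1}{1290 - 2262403} = \frac{1}{-2261113} = - \frac{1}{2261113}$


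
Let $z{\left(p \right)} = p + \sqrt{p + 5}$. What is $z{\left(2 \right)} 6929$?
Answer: $13858 + 6929 \sqrt{7} \approx 32190.0$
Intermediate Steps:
$z{\left(p \right)} = p + \sqrt{5 + p}$
$z{\left(2 \right)} 6929 = \left(2 + \sqrt{5 + 2}\right) 6929 = \left(2 + \sqrt{7}\right) 6929 = 13858 + 6929 \sqrt{7}$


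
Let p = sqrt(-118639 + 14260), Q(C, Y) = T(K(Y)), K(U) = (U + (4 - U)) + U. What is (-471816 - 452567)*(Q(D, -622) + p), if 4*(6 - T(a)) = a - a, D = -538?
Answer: -5546298 - 924383*I*sqrt(104379) ≈ -5.5463e+6 - 2.9865e+8*I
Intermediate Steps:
K(U) = 4 + U
T(a) = 6 (T(a) = 6 - (a - a)/4 = 6 - 1/4*0 = 6 + 0 = 6)
Q(C, Y) = 6
p = I*sqrt(104379) (p = sqrt(-104379) = I*sqrt(104379) ≈ 323.08*I)
(-471816 - 452567)*(Q(D, -622) + p) = (-471816 - 452567)*(6 + I*sqrt(104379)) = -924383*(6 + I*sqrt(104379)) = -5546298 - 924383*I*sqrt(104379)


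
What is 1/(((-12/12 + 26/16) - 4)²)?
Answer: 64/729 ≈ 0.087791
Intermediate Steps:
1/(((-12/12 + 26/16) - 4)²) = 1/(((-12*1/12 + 26*(1/16)) - 4)²) = 1/(((-1 + 13/8) - 4)²) = 1/((5/8 - 4)²) = 1/((-27/8)²) = 1/(729/64) = 64/729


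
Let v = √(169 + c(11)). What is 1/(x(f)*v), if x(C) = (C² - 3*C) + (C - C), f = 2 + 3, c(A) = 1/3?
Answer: √381/2540 ≈ 0.0076847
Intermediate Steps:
c(A) = ⅓
f = 5
x(C) = C² - 3*C (x(C) = (C² - 3*C) + 0 = C² - 3*C)
v = 2*√381/3 (v = √(169 + ⅓) = √(508/3) = 2*√381/3 ≈ 13.013)
1/(x(f)*v) = 1/((5*(-3 + 5))*(2*√381/3)) = 1/((5*2)*(2*√381/3)) = 1/(10*(2*√381/3)) = 1/(20*√381/3) = √381/2540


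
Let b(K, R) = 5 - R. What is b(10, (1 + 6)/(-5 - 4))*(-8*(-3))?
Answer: 416/3 ≈ 138.67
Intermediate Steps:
b(10, (1 + 6)/(-5 - 4))*(-8*(-3)) = (5 - (1 + 6)/(-5 - 4))*(-8*(-3)) = (5 - 7/(-9))*24 = (5 - 7*(-1)/9)*24 = (5 - 1*(-7/9))*24 = (5 + 7/9)*24 = (52/9)*24 = 416/3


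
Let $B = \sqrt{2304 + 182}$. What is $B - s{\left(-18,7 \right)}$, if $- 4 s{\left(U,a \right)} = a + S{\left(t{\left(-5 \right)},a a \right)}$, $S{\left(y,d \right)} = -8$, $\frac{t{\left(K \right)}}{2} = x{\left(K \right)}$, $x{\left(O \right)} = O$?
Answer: $- \frac{1}{4} + \sqrt{2486} \approx 49.61$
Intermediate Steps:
$t{\left(K \right)} = 2 K$
$s{\left(U,a \right)} = 2 - \frac{a}{4}$ ($s{\left(U,a \right)} = - \frac{a - 8}{4} = - \frac{-8 + a}{4} = 2 - \frac{a}{4}$)
$B = \sqrt{2486} \approx 49.86$
$B - s{\left(-18,7 \right)} = \sqrt{2486} - \left(2 - \frac{7}{4}\right) = \sqrt{2486} - \frac{1}{4} = - \frac{1}{4} + \sqrt{2486}$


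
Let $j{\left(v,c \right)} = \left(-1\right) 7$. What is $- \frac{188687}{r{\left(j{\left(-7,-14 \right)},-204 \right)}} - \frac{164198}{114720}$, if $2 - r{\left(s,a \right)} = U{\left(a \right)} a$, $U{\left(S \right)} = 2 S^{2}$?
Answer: $- \frac{140480909999}{97393436880} \approx -1.4424$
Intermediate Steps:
$j{\left(v,c \right)} = -7$
$r{\left(s,a \right)} = 2 - 2 a^{3}$ ($r{\left(s,a \right)} = 2 - 2 a^{2} a = 2 - 2 a^{3}$)
$- \frac{188687}{r{\left(j{\left(-7,-14 \right)},-204 \right)}} - \frac{164198}{114720} = - \frac{188687}{2 - 2 \left(-204\right)^{3}} - \frac{164198}{114720} = - \frac{188687}{2 - -16979328} - \frac{82099}{57360} = - \frac{188687}{2 + 16979328} - \frac{82099}{57360} = - \frac{188687}{16979330} - \frac{82099}{57360} = - \frac{140480909999}{97393436880}$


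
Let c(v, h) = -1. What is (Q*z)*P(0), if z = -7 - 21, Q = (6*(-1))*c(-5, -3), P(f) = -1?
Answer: 168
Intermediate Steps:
Q = 6 (Q = (6*(-1))*(-1) = -6*(-1) = 6)
z = -28
(Q*z)*P(0) = (6*(-28))*(-1) = -168*(-1) = 168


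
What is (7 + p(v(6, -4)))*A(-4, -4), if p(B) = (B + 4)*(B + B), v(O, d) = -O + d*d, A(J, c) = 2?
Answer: 574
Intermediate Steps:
v(O, d) = d² - O (v(O, d) = -O + d² = d² - O)
p(B) = 2*B*(4 + B) (p(B) = (4 + B)*(2*B) = 2*B*(4 + B))
(7 + p(v(6, -4)))*A(-4, -4) = (7 + 2*((-4)² - 1*6)*(4 + ((-4)² - 1*6)))*2 = (7 + 2*(16 - 6)*(4 + (16 - 6)))*2 = (7 + 2*10*(4 + 10))*2 = (7 + 2*10*14)*2 = (7 + 280)*2 = 287*2 = 574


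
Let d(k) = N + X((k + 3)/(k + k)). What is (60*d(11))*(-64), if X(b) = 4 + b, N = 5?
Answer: -407040/11 ≈ -37004.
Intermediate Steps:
d(k) = 9 + (3 + k)/(2*k) (d(k) = 5 + (4 + (k + 3)/(k + k)) = 5 + (4 + (3 + k)/((2*k))) = 5 + (4 + (3 + k)*(1/(2*k))) = 5 + (4 + (3 + k)/(2*k)) = 9 + (3 + k)/(2*k))
(60*d(11))*(-64) = (60*((1/2)*(3 + 19*11)/11))*(-64) = (60*((1/2)*(1/11)*(3 + 209)))*(-64) = (60*((1/2)*(1/11)*212))*(-64) = (60*(106/11))*(-64) = (6360/11)*(-64) = -407040/11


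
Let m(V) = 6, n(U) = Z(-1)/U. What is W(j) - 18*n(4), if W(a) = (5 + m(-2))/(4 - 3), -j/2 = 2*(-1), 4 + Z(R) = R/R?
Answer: 49/2 ≈ 24.500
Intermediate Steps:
Z(R) = -3 (Z(R) = -4 + R/R = -4 + 1 = -3)
n(U) = -3/U
j = 4 (j = -4*(-1) = -2*(-2) = 4)
W(a) = 11 (W(a) = (5 + 6)/(4 - 3) = 11/1 = 11*1 = 11)
W(j) - 18*n(4) = 11 - (-54)/4 = 11 - 18*(-¾) = 11 + 27/2 = 49/2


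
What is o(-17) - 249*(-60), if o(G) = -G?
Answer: 14957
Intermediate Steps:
o(-17) - 249*(-60) = -1*(-17) - 249*(-60) = 17 + 14940 = 14957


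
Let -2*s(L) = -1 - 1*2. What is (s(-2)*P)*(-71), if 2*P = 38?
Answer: -4047/2 ≈ -2023.5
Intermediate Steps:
P = 19 (P = (½)*38 = 19)
s(L) = 3/2 (s(L) = -(-1 - 1*2)/2 = -(-1 - 2)/2 = -½*(-3) = 3/2)
(s(-2)*P)*(-71) = ((3/2)*19)*(-71) = (57/2)*(-71) = -4047/2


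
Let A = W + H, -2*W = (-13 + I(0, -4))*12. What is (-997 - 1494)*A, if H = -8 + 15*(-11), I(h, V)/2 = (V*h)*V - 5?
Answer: 87185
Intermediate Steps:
I(h, V) = -10 + 2*h*V² (I(h, V) = 2*((V*h)*V - 5) = 2*(h*V² - 5) = 2*(-5 + h*V²) = -10 + 2*h*V²)
H = -173 (H = -8 - 165 = -173)
W = 138 (W = -(-13 + (-10 + 2*0*(-4)²))*12/2 = -(-13 + (-10 + 2*0*16))*12/2 = -(-13 + (-10 + 0))*12/2 = -(-13 - 10)*12/2 = -(-23)*12/2 = -½*(-276) = 138)
A = -35 (A = 138 - 173 = -35)
(-997 - 1494)*A = (-997 - 1494)*(-35) = -2491*(-35) = 87185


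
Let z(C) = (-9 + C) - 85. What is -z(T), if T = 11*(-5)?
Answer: 149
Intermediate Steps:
T = -55
z(C) = -94 + C
-z(T) = -(-94 - 55) = -1*(-149) = 149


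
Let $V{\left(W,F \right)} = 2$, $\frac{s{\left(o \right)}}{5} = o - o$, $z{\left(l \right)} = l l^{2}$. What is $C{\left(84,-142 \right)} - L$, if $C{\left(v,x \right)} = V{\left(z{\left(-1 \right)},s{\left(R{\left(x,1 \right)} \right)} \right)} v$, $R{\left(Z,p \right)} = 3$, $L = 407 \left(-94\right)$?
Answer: $38426$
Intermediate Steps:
$L = -38258$
$z{\left(l \right)} = l^{3}$
$s{\left(o \right)} = 0$ ($s{\left(o \right)} = 5 \left(o - o\right) = 5 \cdot 0 = 0$)
$C{\left(v,x \right)} = 2 v$
$C{\left(84,-142 \right)} - L = 2 \cdot 84 - -38258 = 168 + 38258 = 38426$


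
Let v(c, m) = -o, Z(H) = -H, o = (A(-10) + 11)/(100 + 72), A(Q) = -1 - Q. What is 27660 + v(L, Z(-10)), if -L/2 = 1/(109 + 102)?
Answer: 1189375/43 ≈ 27660.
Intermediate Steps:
L = -2/211 (L = -2/(109 + 102) = -2/211 ≈ -0.0094787)
o = 5/43 (o = ((-1 - 1*(-10)) + 11)/(100 + 72) = ((-1 + 10) + 11)/172 = (9 + 11)*(1/172) = 20*(1/172) = 5/43 ≈ 0.11628)
v(c, m) = -5/43 (v(c, m) = -1*5/43 = -5/43)
27660 + v(L, Z(-10)) = 27660 - 5/43 = 1189375/43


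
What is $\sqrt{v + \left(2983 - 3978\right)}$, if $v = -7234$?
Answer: $i \sqrt{8229} \approx 90.714 i$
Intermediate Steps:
$\sqrt{v + \left(2983 - 3978\right)} = \sqrt{-7234 + \left(2983 - 3978\right)} = \sqrt{-7234 - 995} = \sqrt{-8229} = i \sqrt{8229}$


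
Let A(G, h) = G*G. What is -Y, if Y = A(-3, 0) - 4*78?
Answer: 303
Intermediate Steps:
A(G, h) = G**2
Y = -303 (Y = (-3)**2 - 4*78 = 9 - 312 = -303)
-Y = -1*(-303) = 303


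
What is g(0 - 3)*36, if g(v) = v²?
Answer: 324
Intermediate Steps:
g(0 - 3)*36 = (0 - 3)²*36 = (-3)²*36 = 9*36 = 324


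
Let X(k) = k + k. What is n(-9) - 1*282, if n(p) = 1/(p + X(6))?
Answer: -845/3 ≈ -281.67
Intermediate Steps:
X(k) = 2*k
n(p) = 1/(12 + p) (n(p) = 1/(p + 2*6) = 1/(p + 12) = 1/(12 + p))
n(-9) - 1*282 = 1/(12 - 9) - 1*282 = 1/3 - 282 = -845/3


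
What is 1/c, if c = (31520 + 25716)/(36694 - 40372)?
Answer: -1839/28618 ≈ -0.064260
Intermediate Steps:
c = -28618/1839 (c = 57236/(-3678) = 57236*(-1/3678) = -28618/1839 ≈ -15.562)
1/c = 1/(-28618/1839) = -1839/28618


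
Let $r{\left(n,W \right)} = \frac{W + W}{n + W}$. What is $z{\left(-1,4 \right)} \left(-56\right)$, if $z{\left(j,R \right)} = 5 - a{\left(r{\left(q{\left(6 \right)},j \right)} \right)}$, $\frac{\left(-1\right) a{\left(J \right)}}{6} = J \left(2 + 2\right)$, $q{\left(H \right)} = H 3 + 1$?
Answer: $- \frac{392}{3} \approx -130.67$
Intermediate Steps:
$q{\left(H \right)} = 1 + 3 H$ ($q{\left(H \right)} = 3 H + 1 = 1 + 3 H$)
$r{\left(n,W \right)} = \frac{2 W}{W + n}$
$a{\left(J \right)} = - 24 J$ ($a{\left(J \right)} = - 6 J \left(2 + 2\right) = - 6 J 4 = - 6 \cdot 4 J = - 24 J$)
$z{\left(j,R \right)} = 5 + \frac{48 j}{19 + j}$ ($z{\left(j,R \right)} = 5 - - 24 \frac{2 j}{j + \left(1 + 3 \cdot 6\right)} = 5 - - 24 \frac{2 j}{j + \left(1 + 18\right)} = 5 - - 24 \frac{2 j}{j + 19} = 5 - - 24 \frac{2 j}{19 + j} = 5 - - \frac{48 j}{19 + j} = 5 + \frac{48 j}{19 + j}$)
$z{\left(-1,4 \right)} \left(-56\right) = \frac{95 + 53 \left(-1\right)}{19 - 1} \left(-56\right) = \frac{95 - 53}{18} \left(-56\right) = \frac{1}{18} \cdot 42 \left(-56\right) = \frac{7}{3} \left(-56\right) = - \frac{392}{3}$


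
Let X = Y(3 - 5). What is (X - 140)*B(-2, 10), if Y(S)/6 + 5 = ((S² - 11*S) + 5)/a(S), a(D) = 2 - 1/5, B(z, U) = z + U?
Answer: -1600/3 ≈ -533.33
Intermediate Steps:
B(z, U) = U + z
a(D) = 9/5 (a(D) = 2 - 1*⅕ = 2 - ⅕ = 9/5)
Y(S) = -40/3 - 110*S/3 + 10*S²/3 (Y(S) = -30 + 6*(((S² - 11*S) + 5)/(9/5)) = -30 + 6*((5 + S² - 11*S)*(5/9)) = -30 + 6*(25/9 - 55*S/9 + 5*S²/9) = -30 + (50/3 - 110*S/3 + 10*S²/3) = -40/3 - 110*S/3 + 10*S²/3)
X = 220/3 (X = -40/3 - 110*(3 - 5)/3 + 10*(3 - 5)²/3 = -40/3 - 110/3*(-2) + (10/3)*(-2)² = -40/3 + 220/3 + (10/3)*4 = -40/3 + 220/3 + 40/3 = 220/3 ≈ 73.333)
(X - 140)*B(-2, 10) = (220/3 - 140)*(10 - 2) = -200/3*8 = -1600/3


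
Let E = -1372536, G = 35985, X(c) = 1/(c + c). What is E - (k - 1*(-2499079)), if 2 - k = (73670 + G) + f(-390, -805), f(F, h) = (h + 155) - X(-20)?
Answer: -150504479/40 ≈ -3.7626e+6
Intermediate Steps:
X(c) = 1/(2*c)
f(F, h) = 6201/40 + h (f(F, h) = (h + 155) - 1/(2*(-20)) = (155 + h) - (-1)/(2*20) = (155 + h) - 1*(-1/40) = (155 + h) + 1/40 = 6201/40 + h)
k = -4360121/40 (k = 2 - ((73670 + 35985) + (6201/40 - 805)) = 2 - (109655 - 25999/40) = 2 - 1*4360201/40 = 2 - 4360201/40 = -4360121/40 ≈ -1.0900e+5)
E - (k - 1*(-2499079)) = -1372536 - (-4360121/40 - 1*(-2499079)) = -1372536 - (-4360121/40 + 2499079) = -1372536 - 1*95603039/40 = -1372536 - 95603039/40 = -150504479/40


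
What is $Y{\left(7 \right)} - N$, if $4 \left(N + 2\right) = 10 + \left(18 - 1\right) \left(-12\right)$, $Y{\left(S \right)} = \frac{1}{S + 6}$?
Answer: $\frac{1315}{26} \approx 50.577$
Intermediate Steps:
$Y{\left(S \right)} = \frac{1}{6 + S}$
$N = - \frac{101}{2}$ ($N = -2 + \frac{10 + \left(18 - 1\right) \left(-12\right)}{4} = -2 + \frac{10 + 17 \left(-12\right)}{4} = -2 + \frac{10 - 204}{4} = -2 + \frac{1}{4} \left(-194\right) = -2 - \frac{97}{2} = - \frac{101}{2} \approx -50.5$)
$Y{\left(7 \right)} - N = \frac{1}{6 + 7} - - \frac{101}{2} = \frac{1}{13} + \frac{101}{2} = \frac{1315}{26}$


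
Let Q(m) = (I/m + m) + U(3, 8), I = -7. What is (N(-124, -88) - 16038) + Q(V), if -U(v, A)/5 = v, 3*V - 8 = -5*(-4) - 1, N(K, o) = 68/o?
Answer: -3177019/198 ≈ -16046.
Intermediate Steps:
V = 9 (V = 8/3 + (-5*(-4) - 1)/3 = 8/3 + (20 - 1)/3 = 8/3 + (1/3)*19 = 8/3 + 19/3 = 9)
U(v, A) = -5*v
Q(m) = -15 + m - 7/m (Q(m) = (-7/m + m) - 5*3 = (m - 7/m) - 15 = -15 + m - 7/m)
(N(-124, -88) - 16038) + Q(V) = (68/(-88) - 16038) + (-15 + 9 - 7/9) = (68*(-1/88) - 16038) + (-15 + 9 - 7*1/9) = (-17/22 - 16038) + (-15 + 9 - 7/9) = -352853/22 - 61/9 = -3177019/198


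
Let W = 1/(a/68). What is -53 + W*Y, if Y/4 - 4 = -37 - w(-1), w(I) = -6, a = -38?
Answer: 2665/19 ≈ 140.26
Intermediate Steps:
Y = -108 (Y = 16 + 4*(-37 - 1*(-6)) = 16 + 4*(-37 + 6) = 16 + 4*(-31) = 16 - 124 = -108)
W = -34/19 (W = 1/(-38/68) = 1/(-38*1/68) = 1/(-19/34) = -34/19 ≈ -1.7895)
-53 + W*Y = -53 - 34/19*(-108) = -53 + 3672/19 = 2665/19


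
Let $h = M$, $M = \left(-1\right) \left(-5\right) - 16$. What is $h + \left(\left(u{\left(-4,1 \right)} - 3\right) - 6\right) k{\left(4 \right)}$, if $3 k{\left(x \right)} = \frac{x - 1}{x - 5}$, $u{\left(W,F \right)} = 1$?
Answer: $-3$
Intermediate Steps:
$k{\left(x \right)} = \frac{-1 + x}{3 \left(-5 + x\right)}$ ($k{\left(x \right)} = \frac{\left(x - 1\right) \frac{1}{x - 5}}{3} = \frac{\left(-1 + x\right) \frac{1}{-5 + x}}{3} = \frac{\frac{1}{-5 + x} \left(-1 + x\right)}{3} = \frac{-1 + x}{3 \left(-5 + x\right)}$)
$M = -11$ ($M = 5 - 16 = -11$)
$h = -11$
$h + \left(\left(u{\left(-4,1 \right)} - 3\right) - 6\right) k{\left(4 \right)} = -11 + \left(\left(1 - 3\right) - 6\right) \frac{-1 + 4}{3 \left(-5 + 4\right)} = -11 + \left(\left(1 - 3\right) - 6\right) \frac{1}{3} \frac{1}{-1} \cdot 3 = -11 + \left(-2 - 6\right) \frac{1}{3} \left(-1\right) 3 = -11 - -8 = -11 + 8 = -3$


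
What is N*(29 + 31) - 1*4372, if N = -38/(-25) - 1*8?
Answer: -23804/5 ≈ -4760.8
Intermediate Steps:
N = -162/25 (N = -38*(-1/25) - 8 = 38/25 - 8 = -162/25 ≈ -6.4800)
N*(29 + 31) - 1*4372 = -162*(29 + 31)/25 - 1*4372 = -162/25*60 - 4372 = -1944/5 - 4372 = -23804/5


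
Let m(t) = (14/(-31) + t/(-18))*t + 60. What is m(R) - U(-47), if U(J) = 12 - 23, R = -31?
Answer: 569/18 ≈ 31.611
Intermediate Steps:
m(t) = 60 + t*(-14/31 - t/18) (m(t) = (14*(-1/31) + t*(-1/18))*t + 60 = (-14/31 - t/18)*t + 60 = t*(-14/31 - t/18) + 60 = 60 + t*(-14/31 - t/18))
U(J) = -11
m(R) - U(-47) = (60 - 14/31*(-31) - 1/18*(-31)**2) - 1*(-11) = (60 + 14 - 1/18*961) + 11 = (60 + 14 - 961/18) + 11 = 371/18 + 11 = 569/18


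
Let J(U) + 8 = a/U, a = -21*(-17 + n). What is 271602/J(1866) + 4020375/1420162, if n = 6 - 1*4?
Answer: -239897534937303/6917609102 ≈ -34679.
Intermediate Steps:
n = 2 (n = 6 - 4 = 2)
a = 315 (a = -21*(-17 + 2) = -21*(-15) = 315)
J(U) = -8 + 315/U
271602/J(1866) + 4020375/1420162 = 271602/(-8 + 315/1866) + 4020375/1420162 = 271602/(-8 + 315*(1/1866)) + 4020375*(1/1420162) = 271602/(-8 + 105/622) + 4020375/1420162 = 271602/(-4871/622) + 4020375/1420162 = 271602*(-622/4871) + 4020375/1420162 = -168936444/4871 + 4020375/1420162 = -239897534937303/6917609102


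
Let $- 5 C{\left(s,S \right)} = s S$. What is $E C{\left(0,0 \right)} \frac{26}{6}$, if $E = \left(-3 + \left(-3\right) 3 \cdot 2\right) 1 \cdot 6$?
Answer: $0$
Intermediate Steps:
$C{\left(s,S \right)} = - \frac{S s}{5}$ ($C{\left(s,S \right)} = - \frac{s S}{5} = - \frac{S s}{5}$)
$E = -126$ ($E = \left(-3 - 18\right) 1 \cdot 6 = \left(-21\right) 1 \cdot 6 = \left(-21\right) 6 = -126$)
$E C{\left(0,0 \right)} \frac{26}{6} = - 126 \left(\left(- \frac{1}{5}\right) 0 \cdot 0\right) \frac{26}{6} = \left(-126\right) 0 \cdot 26 \cdot \frac{1}{6} = 0 \cdot \frac{13}{3} = 0$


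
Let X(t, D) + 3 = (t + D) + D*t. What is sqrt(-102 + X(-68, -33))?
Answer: sqrt(2038) ≈ 45.144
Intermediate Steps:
X(t, D) = -3 + D + t + D*t (X(t, D) = -3 + ((t + D) + D*t) = -3 + ((D + t) + D*t) = -3 + (D + t + D*t) = -3 + D + t + D*t)
sqrt(-102 + X(-68, -33)) = sqrt(-102 + (-3 - 33 - 68 - 33*(-68))) = sqrt(-102 + (-3 - 33 - 68 + 2244)) = sqrt(-102 + 2140) = sqrt(2038)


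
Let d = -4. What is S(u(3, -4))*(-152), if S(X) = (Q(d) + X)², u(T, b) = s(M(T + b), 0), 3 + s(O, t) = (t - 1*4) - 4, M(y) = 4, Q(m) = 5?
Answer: -5472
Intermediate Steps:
s(O, t) = -11 + t (s(O, t) = -3 + ((t - 1*4) - 4) = -3 + ((t - 4) - 4) = -3 + ((-4 + t) - 4) = -3 + (-8 + t) = -11 + t)
u(T, b) = -11 (u(T, b) = -11 + 0 = -11)
S(X) = (5 + X)²
S(u(3, -4))*(-152) = (5 - 11)²*(-152) = (-6)²*(-152) = 36*(-152) = -5472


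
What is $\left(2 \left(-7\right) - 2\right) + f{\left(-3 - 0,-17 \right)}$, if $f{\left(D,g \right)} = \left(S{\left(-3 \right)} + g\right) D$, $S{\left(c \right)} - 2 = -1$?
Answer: $32$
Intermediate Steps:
$S{\left(c \right)} = 1$ ($S{\left(c \right)} = 2 - 1 = 1$)
$f{\left(D,g \right)} = D \left(1 + g\right)$ ($f{\left(D,g \right)} = \left(1 + g\right) D = D \left(1 + g\right)$)
$\left(2 \left(-7\right) - 2\right) + f{\left(-3 - 0,-17 \right)} = \left(2 \left(-7\right) - 2\right) + \left(-3 - 0\right) \left(1 - 17\right) = \left(-14 - 2\right) + \left(-3 + 0\right) \left(-16\right) = -16 - -48 = -16 + 48 = 32$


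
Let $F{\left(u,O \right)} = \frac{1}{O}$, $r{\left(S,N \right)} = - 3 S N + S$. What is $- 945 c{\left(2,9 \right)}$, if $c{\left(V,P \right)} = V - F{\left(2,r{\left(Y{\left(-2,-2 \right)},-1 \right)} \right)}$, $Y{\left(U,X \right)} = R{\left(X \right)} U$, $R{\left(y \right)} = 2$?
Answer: $- \frac{31185}{16} \approx -1949.1$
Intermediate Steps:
$Y{\left(U,X \right)} = 2 U$
$r{\left(S,N \right)} = S - 3 N S$ ($r{\left(S,N \right)} = - 3 N S + S = S - 3 N S$)
$c{\left(V,P \right)} = \frac{1}{16} + V$ ($c{\left(V,P \right)} = V - \frac{1}{2 \left(-2\right) \left(1 - -3\right)} = V - \frac{1}{\left(-4\right) \left(1 + 3\right)} = V - \frac{1}{\left(-4\right) 4} = V - \frac{1}{-16} = V - - \frac{1}{16} = V + \frac{1}{16} = \frac{1}{16} + V$)
$- 945 c{\left(2,9 \right)} = - 945 \left(\frac{1}{16} + 2\right) = \left(-945\right) \frac{33}{16} = - \frac{31185}{16}$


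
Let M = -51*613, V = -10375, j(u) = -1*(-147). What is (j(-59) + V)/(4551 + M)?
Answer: 2557/6678 ≈ 0.38290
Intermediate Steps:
j(u) = 147
M = -31263
(j(-59) + V)/(4551 + M) = (147 - 10375)/(4551 - 31263) = -10228/(-26712) = -10228*(-1/26712) = 2557/6678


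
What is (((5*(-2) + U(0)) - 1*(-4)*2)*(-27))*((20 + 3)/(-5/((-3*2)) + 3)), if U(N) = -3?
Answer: 810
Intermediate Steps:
(((5*(-2) + U(0)) - 1*(-4)*2)*(-27))*((20 + 3)/(-5/((-3*2)) + 3)) = (((5*(-2) - 3) - 1*(-4)*2)*(-27))*((20 + 3)/(-5/((-3*2)) + 3)) = (((-10 - 3) - (-4)*2)*(-27))*(23/(-5/(-6) + 3)) = ((-13 - 1*(-8))*(-27))*(23/(-5*(-⅙) + 3)) = ((-13 + 8)*(-27))*(23/(⅚ + 3)) = (-5*(-27))*(23/(23/6)) = 135*(23*(6/23)) = 135*6 = 810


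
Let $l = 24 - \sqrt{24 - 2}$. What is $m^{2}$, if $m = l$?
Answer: $\left(24 - \sqrt{22}\right)^{2} \approx 372.86$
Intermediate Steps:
$l = 24 - \sqrt{22} \approx 19.31$
$m = 24 - \sqrt{22} \approx 19.31$
$m^{2} = \left(24 - \sqrt{22}\right)^{2}$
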